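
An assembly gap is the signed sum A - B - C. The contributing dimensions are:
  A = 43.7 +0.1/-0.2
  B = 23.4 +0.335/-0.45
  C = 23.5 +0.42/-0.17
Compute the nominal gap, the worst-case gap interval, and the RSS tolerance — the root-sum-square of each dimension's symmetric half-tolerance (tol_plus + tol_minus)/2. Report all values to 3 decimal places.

Stack each dimension's contribution:
  +A: nom +43.700 → Σnom=43.700; wc +0.100/-0.200 → slack +0.100/-0.200; half-tol=0.150, Σhalf²=0.022500
  -B: nom -23.400 → Σnom=20.300; wc +0.450/-0.335 → slack +0.550/-0.535; half-tol=0.393, Σhalf²=0.176556
  -C: nom -23.500 → Σnom=-3.200; wc +0.170/-0.420 → slack +0.720/-0.955; half-tol=0.295, Σhalf²=0.263581
Nominal = -3.200. Worst-case = [-3.200 - 0.955, -3.200 + 0.720] = [-4.155, -2.480]. RSS = √0.263581 = 0.513.

nominal=-3.200 wc=[-4.155,-2.480] rss=0.513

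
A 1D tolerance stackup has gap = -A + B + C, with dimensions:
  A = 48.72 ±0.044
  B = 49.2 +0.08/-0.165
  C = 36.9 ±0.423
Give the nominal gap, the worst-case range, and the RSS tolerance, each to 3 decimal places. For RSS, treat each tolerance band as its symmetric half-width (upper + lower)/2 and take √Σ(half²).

Stack each dimension's contribution:
  -A: nom -48.720 → Σnom=-48.720; wc +0.044/-0.044 → slack +0.044/-0.044; half-tol=0.044, Σhalf²=0.001936
  +B: nom +49.200 → Σnom=0.480; wc +0.080/-0.165 → slack +0.124/-0.209; half-tol=0.122, Σhalf²=0.016942
  +C: nom +36.900 → Σnom=37.380; wc +0.423/-0.423 → slack +0.547/-0.632; half-tol=0.423, Σhalf²=0.195871
Nominal = 37.380. Worst-case = [37.380 - 0.632, 37.380 + 0.547] = [36.748, 37.927]. RSS = √0.195871 = 0.443.

nominal=37.380 wc=[36.748,37.927] rss=0.443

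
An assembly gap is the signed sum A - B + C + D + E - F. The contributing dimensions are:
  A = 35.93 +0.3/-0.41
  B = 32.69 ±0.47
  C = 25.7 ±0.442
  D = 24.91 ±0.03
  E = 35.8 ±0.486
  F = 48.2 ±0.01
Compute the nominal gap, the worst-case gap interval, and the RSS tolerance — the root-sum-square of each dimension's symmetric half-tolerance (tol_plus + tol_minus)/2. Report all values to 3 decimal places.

nominal=41.450 wc=[39.602,43.188] rss=0.883

Stack each dimension's contribution:
  +A: nom +35.930 → Σnom=35.930; wc +0.300/-0.410 → slack +0.300/-0.410; half-tol=0.355, Σhalf²=0.126025
  -B: nom -32.690 → Σnom=3.240; wc +0.470/-0.470 → slack +0.770/-0.880; half-tol=0.470, Σhalf²=0.346925
  +C: nom +25.700 → Σnom=28.940; wc +0.442/-0.442 → slack +1.212/-1.322; half-tol=0.442, Σhalf²=0.542289
  +D: nom +24.910 → Σnom=53.850; wc +0.030/-0.030 → slack +1.242/-1.352; half-tol=0.030, Σhalf²=0.543189
  +E: nom +35.800 → Σnom=89.650; wc +0.486/-0.486 → slack +1.728/-1.838; half-tol=0.486, Σhalf²=0.779385
  -F: nom -48.200 → Σnom=41.450; wc +0.010/-0.010 → slack +1.738/-1.848; half-tol=0.010, Σhalf²=0.779485
Nominal = 41.450. Worst-case = [41.450 - 1.848, 41.450 + 1.738] = [39.602, 43.188]. RSS = √0.779485 = 0.883.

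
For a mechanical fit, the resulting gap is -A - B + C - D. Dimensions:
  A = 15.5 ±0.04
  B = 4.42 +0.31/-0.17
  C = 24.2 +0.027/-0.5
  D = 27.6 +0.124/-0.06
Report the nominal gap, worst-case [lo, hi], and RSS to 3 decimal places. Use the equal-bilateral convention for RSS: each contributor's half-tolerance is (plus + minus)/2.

Stack each dimension's contribution:
  -A: nom -15.500 → Σnom=-15.500; wc +0.040/-0.040 → slack +0.040/-0.040; half-tol=0.040, Σhalf²=0.001600
  -B: nom -4.420 → Σnom=-19.920; wc +0.170/-0.310 → slack +0.210/-0.350; half-tol=0.240, Σhalf²=0.059200
  +C: nom +24.200 → Σnom=4.280; wc +0.027/-0.500 → slack +0.237/-0.850; half-tol=0.264, Σhalf²=0.128632
  -D: nom -27.600 → Σnom=-23.320; wc +0.060/-0.124 → slack +0.297/-0.974; half-tol=0.092, Σhalf²=0.137096
Nominal = -23.320. Worst-case = [-23.320 - 0.974, -23.320 + 0.297] = [-24.294, -23.023]. RSS = √0.137096 = 0.370.

nominal=-23.320 wc=[-24.294,-23.023] rss=0.370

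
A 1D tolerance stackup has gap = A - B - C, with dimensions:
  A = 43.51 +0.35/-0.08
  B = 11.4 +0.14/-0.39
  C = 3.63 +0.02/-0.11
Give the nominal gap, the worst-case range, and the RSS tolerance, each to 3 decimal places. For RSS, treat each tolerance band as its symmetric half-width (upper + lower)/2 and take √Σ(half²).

Stack each dimension's contribution:
  +A: nom +43.510 → Σnom=43.510; wc +0.350/-0.080 → slack +0.350/-0.080; half-tol=0.215, Σhalf²=0.046225
  -B: nom -11.400 → Σnom=32.110; wc +0.390/-0.140 → slack +0.740/-0.220; half-tol=0.265, Σhalf²=0.116450
  -C: nom -3.630 → Σnom=28.480; wc +0.110/-0.020 → slack +0.850/-0.240; half-tol=0.065, Σhalf²=0.120675
Nominal = 28.480. Worst-case = [28.480 - 0.240, 28.480 + 0.850] = [28.240, 29.330]. RSS = √0.120675 = 0.347.

nominal=28.480 wc=[28.240,29.330] rss=0.347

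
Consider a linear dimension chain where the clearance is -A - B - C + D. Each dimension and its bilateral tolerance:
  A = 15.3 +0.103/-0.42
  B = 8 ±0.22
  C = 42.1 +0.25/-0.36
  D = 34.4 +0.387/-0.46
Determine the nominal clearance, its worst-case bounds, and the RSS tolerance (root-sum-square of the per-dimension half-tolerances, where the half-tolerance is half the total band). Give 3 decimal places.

nominal=-31.000 wc=[-32.033,-29.613] rss=0.624

Stack each dimension's contribution:
  -A: nom -15.300 → Σnom=-15.300; wc +0.420/-0.103 → slack +0.420/-0.103; half-tol=0.262, Σhalf²=0.068382
  -B: nom -8.000 → Σnom=-23.300; wc +0.220/-0.220 → slack +0.640/-0.323; half-tol=0.220, Σhalf²=0.116782
  -C: nom -42.100 → Σnom=-65.400; wc +0.360/-0.250 → slack +1.000/-0.573; half-tol=0.305, Σhalf²=0.209807
  +D: nom +34.400 → Σnom=-31.000; wc +0.387/-0.460 → slack +1.387/-1.033; half-tol=0.423, Σhalf²=0.389159
Nominal = -31.000. Worst-case = [-31.000 - 1.033, -31.000 + 1.387] = [-32.033, -29.613]. RSS = √0.389159 = 0.624.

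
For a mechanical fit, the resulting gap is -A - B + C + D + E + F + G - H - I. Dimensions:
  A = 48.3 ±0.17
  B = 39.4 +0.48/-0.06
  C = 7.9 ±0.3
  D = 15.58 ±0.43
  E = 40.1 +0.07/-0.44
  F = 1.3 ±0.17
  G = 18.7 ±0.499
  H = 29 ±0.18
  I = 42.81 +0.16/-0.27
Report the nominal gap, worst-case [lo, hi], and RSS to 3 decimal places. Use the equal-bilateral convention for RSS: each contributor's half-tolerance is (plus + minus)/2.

Stack each dimension's contribution:
  -A: nom -48.300 → Σnom=-48.300; wc +0.170/-0.170 → slack +0.170/-0.170; half-tol=0.170, Σhalf²=0.028900
  -B: nom -39.400 → Σnom=-87.700; wc +0.060/-0.480 → slack +0.230/-0.650; half-tol=0.270, Σhalf²=0.101800
  +C: nom +7.900 → Σnom=-79.800; wc +0.300/-0.300 → slack +0.530/-0.950; half-tol=0.300, Σhalf²=0.191800
  +D: nom +15.580 → Σnom=-64.220; wc +0.430/-0.430 → slack +0.960/-1.380; half-tol=0.430, Σhalf²=0.376700
  +E: nom +40.100 → Σnom=-24.120; wc +0.070/-0.440 → slack +1.030/-1.820; half-tol=0.255, Σhalf²=0.441725
  +F: nom +1.300 → Σnom=-22.820; wc +0.170/-0.170 → slack +1.200/-1.990; half-tol=0.170, Σhalf²=0.470625
  +G: nom +18.700 → Σnom=-4.120; wc +0.499/-0.499 → slack +1.699/-2.489; half-tol=0.499, Σhalf²=0.719626
  -H: nom -29.000 → Σnom=-33.120; wc +0.180/-0.180 → slack +1.879/-2.669; half-tol=0.180, Σhalf²=0.752026
  -I: nom -42.810 → Σnom=-75.930; wc +0.270/-0.160 → slack +2.149/-2.829; half-tol=0.215, Σhalf²=0.798251
Nominal = -75.930. Worst-case = [-75.930 - 2.829, -75.930 + 2.149] = [-78.759, -73.781]. RSS = √0.798251 = 0.893.

nominal=-75.930 wc=[-78.759,-73.781] rss=0.893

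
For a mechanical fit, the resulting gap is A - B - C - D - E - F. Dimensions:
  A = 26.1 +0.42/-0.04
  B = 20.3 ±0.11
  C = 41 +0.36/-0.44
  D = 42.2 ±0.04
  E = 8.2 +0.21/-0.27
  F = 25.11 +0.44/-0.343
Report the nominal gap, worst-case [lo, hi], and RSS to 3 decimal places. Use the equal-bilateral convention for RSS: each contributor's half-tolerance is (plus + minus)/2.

Stack each dimension's contribution:
  +A: nom +26.100 → Σnom=26.100; wc +0.420/-0.040 → slack +0.420/-0.040; half-tol=0.230, Σhalf²=0.052900
  -B: nom -20.300 → Σnom=5.800; wc +0.110/-0.110 → slack +0.530/-0.150; half-tol=0.110, Σhalf²=0.065000
  -C: nom -41.000 → Σnom=-35.200; wc +0.440/-0.360 → slack +0.970/-0.510; half-tol=0.400, Σhalf²=0.225000
  -D: nom -42.200 → Σnom=-77.400; wc +0.040/-0.040 → slack +1.010/-0.550; half-tol=0.040, Σhalf²=0.226600
  -E: nom -8.200 → Σnom=-85.600; wc +0.270/-0.210 → slack +1.280/-0.760; half-tol=0.240, Σhalf²=0.284200
  -F: nom -25.110 → Σnom=-110.710; wc +0.343/-0.440 → slack +1.623/-1.200; half-tol=0.392, Σhalf²=0.437472
Nominal = -110.710. Worst-case = [-110.710 - 1.200, -110.710 + 1.623] = [-111.910, -109.087]. RSS = √0.437472 = 0.661.

nominal=-110.710 wc=[-111.910,-109.087] rss=0.661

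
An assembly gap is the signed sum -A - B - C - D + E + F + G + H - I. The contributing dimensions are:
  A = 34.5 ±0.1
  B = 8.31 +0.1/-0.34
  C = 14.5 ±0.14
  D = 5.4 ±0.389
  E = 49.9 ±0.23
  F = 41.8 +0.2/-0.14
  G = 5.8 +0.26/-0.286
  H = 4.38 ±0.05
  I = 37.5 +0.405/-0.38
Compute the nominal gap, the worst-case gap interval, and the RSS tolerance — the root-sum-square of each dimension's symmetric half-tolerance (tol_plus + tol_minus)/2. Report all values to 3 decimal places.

nominal=1.670 wc=[-0.170,3.759] rss=0.736

Stack each dimension's contribution:
  -A: nom -34.500 → Σnom=-34.500; wc +0.100/-0.100 → slack +0.100/-0.100; half-tol=0.100, Σhalf²=0.010000
  -B: nom -8.310 → Σnom=-42.810; wc +0.340/-0.100 → slack +0.440/-0.200; half-tol=0.220, Σhalf²=0.058400
  -C: nom -14.500 → Σnom=-57.310; wc +0.140/-0.140 → slack +0.580/-0.340; half-tol=0.140, Σhalf²=0.078000
  -D: nom -5.400 → Σnom=-62.710; wc +0.389/-0.389 → slack +0.969/-0.729; half-tol=0.389, Σhalf²=0.229321
  +E: nom +49.900 → Σnom=-12.810; wc +0.230/-0.230 → slack +1.199/-0.959; half-tol=0.230, Σhalf²=0.282221
  +F: nom +41.800 → Σnom=28.990; wc +0.200/-0.140 → slack +1.399/-1.099; half-tol=0.170, Σhalf²=0.311121
  +G: nom +5.800 → Σnom=34.790; wc +0.260/-0.286 → slack +1.659/-1.385; half-tol=0.273, Σhalf²=0.385650
  +H: nom +4.380 → Σnom=39.170; wc +0.050/-0.050 → slack +1.709/-1.435; half-tol=0.050, Σhalf²=0.388150
  -I: nom -37.500 → Σnom=1.670; wc +0.380/-0.405 → slack +2.089/-1.840; half-tol=0.393, Σhalf²=0.542206
Nominal = 1.670. Worst-case = [1.670 - 1.840, 1.670 + 2.089] = [-0.170, 3.759]. RSS = √0.542206 = 0.736.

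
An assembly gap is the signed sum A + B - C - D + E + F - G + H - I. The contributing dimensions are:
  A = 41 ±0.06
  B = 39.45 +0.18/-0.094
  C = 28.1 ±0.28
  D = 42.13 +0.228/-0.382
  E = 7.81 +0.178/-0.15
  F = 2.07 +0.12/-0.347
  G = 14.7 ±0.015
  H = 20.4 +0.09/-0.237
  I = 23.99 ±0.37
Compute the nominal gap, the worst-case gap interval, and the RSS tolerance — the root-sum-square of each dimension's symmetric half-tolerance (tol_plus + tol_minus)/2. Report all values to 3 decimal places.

Stack each dimension's contribution:
  +A: nom +41.000 → Σnom=41.000; wc +0.060/-0.060 → slack +0.060/-0.060; half-tol=0.060, Σhalf²=0.003600
  +B: nom +39.450 → Σnom=80.450; wc +0.180/-0.094 → slack +0.240/-0.154; half-tol=0.137, Σhalf²=0.022369
  -C: nom -28.100 → Σnom=52.350; wc +0.280/-0.280 → slack +0.520/-0.434; half-tol=0.280, Σhalf²=0.100769
  -D: nom -42.130 → Σnom=10.220; wc +0.382/-0.228 → slack +0.902/-0.662; half-tol=0.305, Σhalf²=0.193794
  +E: nom +7.810 → Σnom=18.030; wc +0.178/-0.150 → slack +1.080/-0.812; half-tol=0.164, Σhalf²=0.220690
  +F: nom +2.070 → Σnom=20.100; wc +0.120/-0.347 → slack +1.200/-1.159; half-tol=0.233, Σhalf²=0.275212
  -G: nom -14.700 → Σnom=5.400; wc +0.015/-0.015 → slack +1.215/-1.174; half-tol=0.015, Σhalf²=0.275437
  +H: nom +20.400 → Σnom=25.800; wc +0.090/-0.237 → slack +1.305/-1.411; half-tol=0.163, Σhalf²=0.302170
  -I: nom -23.990 → Σnom=1.810; wc +0.370/-0.370 → slack +1.675/-1.781; half-tol=0.370, Σhalf²=0.439070
Nominal = 1.810. Worst-case = [1.810 - 1.781, 1.810 + 1.675] = [0.029, 3.485]. RSS = √0.439070 = 0.663.

nominal=1.810 wc=[0.029,3.485] rss=0.663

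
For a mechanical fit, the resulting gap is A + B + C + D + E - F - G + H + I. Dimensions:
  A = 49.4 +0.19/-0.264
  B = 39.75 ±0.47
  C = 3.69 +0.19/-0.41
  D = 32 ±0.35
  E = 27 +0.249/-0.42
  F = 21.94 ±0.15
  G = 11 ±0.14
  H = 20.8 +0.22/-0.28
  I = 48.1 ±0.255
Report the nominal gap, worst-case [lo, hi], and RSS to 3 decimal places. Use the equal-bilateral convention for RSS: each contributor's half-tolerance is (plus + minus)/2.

Stack each dimension's contribution:
  +A: nom +49.400 → Σnom=49.400; wc +0.190/-0.264 → slack +0.190/-0.264; half-tol=0.227, Σhalf²=0.051529
  +B: nom +39.750 → Σnom=89.150; wc +0.470/-0.470 → slack +0.660/-0.734; half-tol=0.470, Σhalf²=0.272429
  +C: nom +3.690 → Σnom=92.840; wc +0.190/-0.410 → slack +0.850/-1.144; half-tol=0.300, Σhalf²=0.362429
  +D: nom +32.000 → Σnom=124.840; wc +0.350/-0.350 → slack +1.200/-1.494; half-tol=0.350, Σhalf²=0.484929
  +E: nom +27.000 → Σnom=151.840; wc +0.249/-0.420 → slack +1.449/-1.914; half-tol=0.335, Σhalf²=0.596819
  -F: nom -21.940 → Σnom=129.900; wc +0.150/-0.150 → slack +1.599/-2.064; half-tol=0.150, Σhalf²=0.619319
  -G: nom -11.000 → Σnom=118.900; wc +0.140/-0.140 → slack +1.739/-2.204; half-tol=0.140, Σhalf²=0.638919
  +H: nom +20.800 → Σnom=139.700; wc +0.220/-0.280 → slack +1.959/-2.484; half-tol=0.250, Σhalf²=0.701419
  +I: nom +48.100 → Σnom=187.800; wc +0.255/-0.255 → slack +2.214/-2.739; half-tol=0.255, Σhalf²=0.766444
Nominal = 187.800. Worst-case = [187.800 - 2.739, 187.800 + 2.214] = [185.061, 190.014]. RSS = √0.766444 = 0.875.

nominal=187.800 wc=[185.061,190.014] rss=0.875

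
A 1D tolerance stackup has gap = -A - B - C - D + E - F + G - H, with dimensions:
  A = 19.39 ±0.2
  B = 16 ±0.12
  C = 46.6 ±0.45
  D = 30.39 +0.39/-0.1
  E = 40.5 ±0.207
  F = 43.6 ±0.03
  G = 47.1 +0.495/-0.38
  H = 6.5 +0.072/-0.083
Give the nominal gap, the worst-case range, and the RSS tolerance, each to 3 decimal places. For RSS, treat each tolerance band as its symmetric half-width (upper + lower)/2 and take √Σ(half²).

nominal=-74.880 wc=[-76.729,-73.195] rss=0.747

Stack each dimension's contribution:
  -A: nom -19.390 → Σnom=-19.390; wc +0.200/-0.200 → slack +0.200/-0.200; half-tol=0.200, Σhalf²=0.040000
  -B: nom -16.000 → Σnom=-35.390; wc +0.120/-0.120 → slack +0.320/-0.320; half-tol=0.120, Σhalf²=0.054400
  -C: nom -46.600 → Σnom=-81.990; wc +0.450/-0.450 → slack +0.770/-0.770; half-tol=0.450, Σhalf²=0.256900
  -D: nom -30.390 → Σnom=-112.380; wc +0.100/-0.390 → slack +0.870/-1.160; half-tol=0.245, Σhalf²=0.316925
  +E: nom +40.500 → Σnom=-71.880; wc +0.207/-0.207 → slack +1.077/-1.367; half-tol=0.207, Σhalf²=0.359774
  -F: nom -43.600 → Σnom=-115.480; wc +0.030/-0.030 → slack +1.107/-1.397; half-tol=0.030, Σhalf²=0.360674
  +G: nom +47.100 → Σnom=-68.380; wc +0.495/-0.380 → slack +1.602/-1.777; half-tol=0.438, Σhalf²=0.552080
  -H: nom -6.500 → Σnom=-74.880; wc +0.083/-0.072 → slack +1.685/-1.849; half-tol=0.077, Σhalf²=0.558087
Nominal = -74.880. Worst-case = [-74.880 - 1.849, -74.880 + 1.685] = [-76.729, -73.195]. RSS = √0.558087 = 0.747.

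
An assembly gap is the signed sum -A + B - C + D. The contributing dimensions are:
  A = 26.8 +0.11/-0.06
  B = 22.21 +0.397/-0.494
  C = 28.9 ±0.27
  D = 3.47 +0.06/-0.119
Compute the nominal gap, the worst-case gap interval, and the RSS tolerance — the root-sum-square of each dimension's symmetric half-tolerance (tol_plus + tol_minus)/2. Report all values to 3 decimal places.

nominal=-30.020 wc=[-31.013,-29.233] rss=0.535

Stack each dimension's contribution:
  -A: nom -26.800 → Σnom=-26.800; wc +0.060/-0.110 → slack +0.060/-0.110; half-tol=0.085, Σhalf²=0.007225
  +B: nom +22.210 → Σnom=-4.590; wc +0.397/-0.494 → slack +0.457/-0.604; half-tol=0.446, Σhalf²=0.205695
  -C: nom -28.900 → Σnom=-33.490; wc +0.270/-0.270 → slack +0.727/-0.874; half-tol=0.270, Σhalf²=0.278595
  +D: nom +3.470 → Σnom=-30.020; wc +0.060/-0.119 → slack +0.787/-0.993; half-tol=0.089, Σhalf²=0.286606
Nominal = -30.020. Worst-case = [-30.020 - 0.993, -30.020 + 0.787] = [-31.013, -29.233]. RSS = √0.286606 = 0.535.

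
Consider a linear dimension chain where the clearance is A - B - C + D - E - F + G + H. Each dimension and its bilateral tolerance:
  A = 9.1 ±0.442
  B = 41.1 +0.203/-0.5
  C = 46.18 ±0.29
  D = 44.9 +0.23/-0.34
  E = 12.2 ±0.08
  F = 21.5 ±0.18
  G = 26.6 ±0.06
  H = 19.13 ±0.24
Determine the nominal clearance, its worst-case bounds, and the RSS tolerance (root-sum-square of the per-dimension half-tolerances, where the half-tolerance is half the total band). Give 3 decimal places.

Stack each dimension's contribution:
  +A: nom +9.100 → Σnom=9.100; wc +0.442/-0.442 → slack +0.442/-0.442; half-tol=0.442, Σhalf²=0.195364
  -B: nom -41.100 → Σnom=-32.000; wc +0.500/-0.203 → slack +0.942/-0.645; half-tol=0.352, Σhalf²=0.318916
  -C: nom -46.180 → Σnom=-78.180; wc +0.290/-0.290 → slack +1.232/-0.935; half-tol=0.290, Σhalf²=0.403016
  +D: nom +44.900 → Σnom=-33.280; wc +0.230/-0.340 → slack +1.462/-1.275; half-tol=0.285, Σhalf²=0.484241
  -E: nom -12.200 → Σnom=-45.480; wc +0.080/-0.080 → slack +1.542/-1.355; half-tol=0.080, Σhalf²=0.490641
  -F: nom -21.500 → Σnom=-66.980; wc +0.180/-0.180 → slack +1.722/-1.535; half-tol=0.180, Σhalf²=0.523041
  +G: nom +26.600 → Σnom=-40.380; wc +0.060/-0.060 → slack +1.782/-1.595; half-tol=0.060, Σhalf²=0.526641
  +H: nom +19.130 → Σnom=-21.250; wc +0.240/-0.240 → slack +2.022/-1.835; half-tol=0.240, Σhalf²=0.584241
Nominal = -21.250. Worst-case = [-21.250 - 1.835, -21.250 + 2.022] = [-23.085, -19.228]. RSS = √0.584241 = 0.764.

nominal=-21.250 wc=[-23.085,-19.228] rss=0.764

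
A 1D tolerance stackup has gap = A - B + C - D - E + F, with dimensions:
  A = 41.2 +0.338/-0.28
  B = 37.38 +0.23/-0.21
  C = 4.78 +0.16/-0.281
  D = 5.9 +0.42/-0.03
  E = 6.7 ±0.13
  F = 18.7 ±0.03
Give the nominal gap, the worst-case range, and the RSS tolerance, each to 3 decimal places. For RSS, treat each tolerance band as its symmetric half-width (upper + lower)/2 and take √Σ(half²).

Stack each dimension's contribution:
  +A: nom +41.200 → Σnom=41.200; wc +0.338/-0.280 → slack +0.338/-0.280; half-tol=0.309, Σhalf²=0.095481
  -B: nom -37.380 → Σnom=3.820; wc +0.210/-0.230 → slack +0.548/-0.510; half-tol=0.220, Σhalf²=0.143881
  +C: nom +4.780 → Σnom=8.600; wc +0.160/-0.281 → slack +0.708/-0.791; half-tol=0.221, Σhalf²=0.192501
  -D: nom -5.900 → Σnom=2.700; wc +0.030/-0.420 → slack +0.738/-1.211; half-tol=0.225, Σhalf²=0.243126
  -E: nom -6.700 → Σnom=-4.000; wc +0.130/-0.130 → slack +0.868/-1.341; half-tol=0.130, Σhalf²=0.260026
  +F: nom +18.700 → Σnom=14.700; wc +0.030/-0.030 → slack +0.898/-1.371; half-tol=0.030, Σhalf²=0.260926
Nominal = 14.700. Worst-case = [14.700 - 1.371, 14.700 + 0.898] = [13.329, 15.598]. RSS = √0.260926 = 0.511.

nominal=14.700 wc=[13.329,15.598] rss=0.511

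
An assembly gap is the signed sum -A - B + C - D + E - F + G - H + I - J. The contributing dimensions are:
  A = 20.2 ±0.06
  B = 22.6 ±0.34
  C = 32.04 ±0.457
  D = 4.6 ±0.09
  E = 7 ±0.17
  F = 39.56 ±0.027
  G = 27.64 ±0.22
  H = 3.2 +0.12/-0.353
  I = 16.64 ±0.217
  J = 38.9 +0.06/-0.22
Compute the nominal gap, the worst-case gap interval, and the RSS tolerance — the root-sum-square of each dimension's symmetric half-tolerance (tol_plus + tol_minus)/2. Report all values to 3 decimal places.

nominal=-45.740 wc=[-47.501,-43.586] rss=0.733

Stack each dimension's contribution:
  -A: nom -20.200 → Σnom=-20.200; wc +0.060/-0.060 → slack +0.060/-0.060; half-tol=0.060, Σhalf²=0.003600
  -B: nom -22.600 → Σnom=-42.800; wc +0.340/-0.340 → slack +0.400/-0.400; half-tol=0.340, Σhalf²=0.119200
  +C: nom +32.040 → Σnom=-10.760; wc +0.457/-0.457 → slack +0.857/-0.857; half-tol=0.457, Σhalf²=0.328049
  -D: nom -4.600 → Σnom=-15.360; wc +0.090/-0.090 → slack +0.947/-0.947; half-tol=0.090, Σhalf²=0.336149
  +E: nom +7.000 → Σnom=-8.360; wc +0.170/-0.170 → slack +1.117/-1.117; half-tol=0.170, Σhalf²=0.365049
  -F: nom -39.560 → Σnom=-47.920; wc +0.027/-0.027 → slack +1.144/-1.144; half-tol=0.027, Σhalf²=0.365778
  +G: nom +27.640 → Σnom=-20.280; wc +0.220/-0.220 → slack +1.364/-1.364; half-tol=0.220, Σhalf²=0.414178
  -H: nom -3.200 → Σnom=-23.480; wc +0.353/-0.120 → slack +1.717/-1.484; half-tol=0.236, Σhalf²=0.470110
  +I: nom +16.640 → Σnom=-6.840; wc +0.217/-0.217 → slack +1.934/-1.701; half-tol=0.217, Σhalf²=0.517199
  -J: nom -38.900 → Σnom=-45.740; wc +0.220/-0.060 → slack +2.154/-1.761; half-tol=0.140, Σhalf²=0.536799
Nominal = -45.740. Worst-case = [-45.740 - 1.761, -45.740 + 2.154] = [-47.501, -43.586]. RSS = √0.536799 = 0.733.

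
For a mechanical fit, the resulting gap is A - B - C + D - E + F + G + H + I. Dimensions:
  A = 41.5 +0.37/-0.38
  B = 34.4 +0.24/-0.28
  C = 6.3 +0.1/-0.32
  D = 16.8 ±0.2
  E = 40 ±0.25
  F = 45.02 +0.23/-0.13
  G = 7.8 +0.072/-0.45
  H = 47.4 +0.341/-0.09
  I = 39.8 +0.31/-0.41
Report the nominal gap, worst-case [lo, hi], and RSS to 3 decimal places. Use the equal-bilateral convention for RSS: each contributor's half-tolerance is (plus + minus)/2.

nominal=117.620 wc=[115.370,119.993] rss=0.795

Stack each dimension's contribution:
  +A: nom +41.500 → Σnom=41.500; wc +0.370/-0.380 → slack +0.370/-0.380; half-tol=0.375, Σhalf²=0.140625
  -B: nom -34.400 → Σnom=7.100; wc +0.280/-0.240 → slack +0.650/-0.620; half-tol=0.260, Σhalf²=0.208225
  -C: nom -6.300 → Σnom=0.800; wc +0.320/-0.100 → slack +0.970/-0.720; half-tol=0.210, Σhalf²=0.252325
  +D: nom +16.800 → Σnom=17.600; wc +0.200/-0.200 → slack +1.170/-0.920; half-tol=0.200, Σhalf²=0.292325
  -E: nom -40.000 → Σnom=-22.400; wc +0.250/-0.250 → slack +1.420/-1.170; half-tol=0.250, Σhalf²=0.354825
  +F: nom +45.020 → Σnom=22.620; wc +0.230/-0.130 → slack +1.650/-1.300; half-tol=0.180, Σhalf²=0.387225
  +G: nom +7.800 → Σnom=30.420; wc +0.072/-0.450 → slack +1.722/-1.750; half-tol=0.261, Σhalf²=0.455346
  +H: nom +47.400 → Σnom=77.820; wc +0.341/-0.090 → slack +2.063/-1.840; half-tol=0.216, Σhalf²=0.501786
  +I: nom +39.800 → Σnom=117.620; wc +0.310/-0.410 → slack +2.373/-2.250; half-tol=0.360, Σhalf²=0.631386
Nominal = 117.620. Worst-case = [117.620 - 2.250, 117.620 + 2.373] = [115.370, 119.993]. RSS = √0.631386 = 0.795.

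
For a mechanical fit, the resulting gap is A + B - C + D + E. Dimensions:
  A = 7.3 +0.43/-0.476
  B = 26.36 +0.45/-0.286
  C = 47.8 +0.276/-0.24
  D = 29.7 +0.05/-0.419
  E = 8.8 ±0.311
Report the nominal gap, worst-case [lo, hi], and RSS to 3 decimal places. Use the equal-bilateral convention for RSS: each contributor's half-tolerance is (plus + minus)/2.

nominal=24.360 wc=[22.592,25.841] rss=0.748

Stack each dimension's contribution:
  +A: nom +7.300 → Σnom=7.300; wc +0.430/-0.476 → slack +0.430/-0.476; half-tol=0.453, Σhalf²=0.205209
  +B: nom +26.360 → Σnom=33.660; wc +0.450/-0.286 → slack +0.880/-0.762; half-tol=0.368, Σhalf²=0.340633
  -C: nom -47.800 → Σnom=-14.140; wc +0.240/-0.276 → slack +1.120/-1.038; half-tol=0.258, Σhalf²=0.407197
  +D: nom +29.700 → Σnom=15.560; wc +0.050/-0.419 → slack +1.170/-1.457; half-tol=0.234, Σhalf²=0.462187
  +E: nom +8.800 → Σnom=24.360; wc +0.311/-0.311 → slack +1.481/-1.768; half-tol=0.311, Σhalf²=0.558908
Nominal = 24.360. Worst-case = [24.360 - 1.768, 24.360 + 1.481] = [22.592, 25.841]. RSS = √0.558908 = 0.748.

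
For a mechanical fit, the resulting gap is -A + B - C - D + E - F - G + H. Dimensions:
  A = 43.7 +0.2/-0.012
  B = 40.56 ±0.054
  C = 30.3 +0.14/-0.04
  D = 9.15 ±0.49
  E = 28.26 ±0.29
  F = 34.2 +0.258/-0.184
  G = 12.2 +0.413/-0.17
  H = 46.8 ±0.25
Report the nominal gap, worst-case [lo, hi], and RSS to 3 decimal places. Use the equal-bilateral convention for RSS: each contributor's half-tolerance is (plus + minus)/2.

Stack each dimension's contribution:
  -A: nom -43.700 → Σnom=-43.700; wc +0.012/-0.200 → slack +0.012/-0.200; half-tol=0.106, Σhalf²=0.011236
  +B: nom +40.560 → Σnom=-3.140; wc +0.054/-0.054 → slack +0.066/-0.254; half-tol=0.054, Σhalf²=0.014152
  -C: nom -30.300 → Σnom=-33.440; wc +0.040/-0.140 → slack +0.106/-0.394; half-tol=0.090, Σhalf²=0.022252
  -D: nom -9.150 → Σnom=-42.590; wc +0.490/-0.490 → slack +0.596/-0.884; half-tol=0.490, Σhalf²=0.262352
  +E: nom +28.260 → Σnom=-14.330; wc +0.290/-0.290 → slack +0.886/-1.174; half-tol=0.290, Σhalf²=0.346452
  -F: nom -34.200 → Σnom=-48.530; wc +0.184/-0.258 → slack +1.070/-1.432; half-tol=0.221, Σhalf²=0.395293
  -G: nom -12.200 → Σnom=-60.730; wc +0.170/-0.413 → slack +1.240/-1.845; half-tol=0.291, Σhalf²=0.480265
  +H: nom +46.800 → Σnom=-13.930; wc +0.250/-0.250 → slack +1.490/-2.095; half-tol=0.250, Σhalf²=0.542765
Nominal = -13.930. Worst-case = [-13.930 - 2.095, -13.930 + 1.490] = [-16.025, -12.440]. RSS = √0.542765 = 0.737.

nominal=-13.930 wc=[-16.025,-12.440] rss=0.737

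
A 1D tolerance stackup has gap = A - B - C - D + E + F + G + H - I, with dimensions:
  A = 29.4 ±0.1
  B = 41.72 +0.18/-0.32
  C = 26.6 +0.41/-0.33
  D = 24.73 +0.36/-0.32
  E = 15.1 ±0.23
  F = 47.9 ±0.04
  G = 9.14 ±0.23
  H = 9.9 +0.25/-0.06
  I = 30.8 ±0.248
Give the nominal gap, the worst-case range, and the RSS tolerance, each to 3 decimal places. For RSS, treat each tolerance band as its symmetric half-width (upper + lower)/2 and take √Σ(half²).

nominal=-12.410 wc=[-14.268,-10.342] rss=0.720

Stack each dimension's contribution:
  +A: nom +29.400 → Σnom=29.400; wc +0.100/-0.100 → slack +0.100/-0.100; half-tol=0.100, Σhalf²=0.010000
  -B: nom -41.720 → Σnom=-12.320; wc +0.320/-0.180 → slack +0.420/-0.280; half-tol=0.250, Σhalf²=0.072500
  -C: nom -26.600 → Σnom=-38.920; wc +0.330/-0.410 → slack +0.750/-0.690; half-tol=0.370, Σhalf²=0.209400
  -D: nom -24.730 → Σnom=-63.650; wc +0.320/-0.360 → slack +1.070/-1.050; half-tol=0.340, Σhalf²=0.325000
  +E: nom +15.100 → Σnom=-48.550; wc +0.230/-0.230 → slack +1.300/-1.280; half-tol=0.230, Σhalf²=0.377900
  +F: nom +47.900 → Σnom=-0.650; wc +0.040/-0.040 → slack +1.340/-1.320; half-tol=0.040, Σhalf²=0.379500
  +G: nom +9.140 → Σnom=8.490; wc +0.230/-0.230 → slack +1.570/-1.550; half-tol=0.230, Σhalf²=0.432400
  +H: nom +9.900 → Σnom=18.390; wc +0.250/-0.060 → slack +1.820/-1.610; half-tol=0.155, Σhalf²=0.456425
  -I: nom -30.800 → Σnom=-12.410; wc +0.248/-0.248 → slack +2.068/-1.858; half-tol=0.248, Σhalf²=0.517929
Nominal = -12.410. Worst-case = [-12.410 - 1.858, -12.410 + 2.068] = [-14.268, -10.342]. RSS = √0.517929 = 0.720.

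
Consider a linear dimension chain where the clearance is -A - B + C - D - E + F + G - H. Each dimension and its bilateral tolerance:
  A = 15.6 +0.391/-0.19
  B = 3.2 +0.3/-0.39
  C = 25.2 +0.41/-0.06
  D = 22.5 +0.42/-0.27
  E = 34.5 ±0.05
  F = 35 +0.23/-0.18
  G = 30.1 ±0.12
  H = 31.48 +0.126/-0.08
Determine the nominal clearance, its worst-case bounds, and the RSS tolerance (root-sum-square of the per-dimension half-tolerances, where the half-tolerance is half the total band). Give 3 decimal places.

nominal=-16.980 wc=[-18.627,-15.240] rss=0.669

Stack each dimension's contribution:
  -A: nom -15.600 → Σnom=-15.600; wc +0.190/-0.391 → slack +0.190/-0.391; half-tol=0.290, Σhalf²=0.084390
  -B: nom -3.200 → Σnom=-18.800; wc +0.390/-0.300 → slack +0.580/-0.691; half-tol=0.345, Σhalf²=0.203415
  +C: nom +25.200 → Σnom=6.400; wc +0.410/-0.060 → slack +0.990/-0.751; half-tol=0.235, Σhalf²=0.258640
  -D: nom -22.500 → Σnom=-16.100; wc +0.270/-0.420 → slack +1.260/-1.171; half-tol=0.345, Σhalf²=0.377665
  -E: nom -34.500 → Σnom=-50.600; wc +0.050/-0.050 → slack +1.310/-1.221; half-tol=0.050, Σhalf²=0.380165
  +F: nom +35.000 → Σnom=-15.600; wc +0.230/-0.180 → slack +1.540/-1.401; half-tol=0.205, Σhalf²=0.422190
  +G: nom +30.100 → Σnom=14.500; wc +0.120/-0.120 → slack +1.660/-1.521; half-tol=0.120, Σhalf²=0.436590
  -H: nom -31.480 → Σnom=-16.980; wc +0.080/-0.126 → slack +1.740/-1.647; half-tol=0.103, Σhalf²=0.447199
Nominal = -16.980. Worst-case = [-16.980 - 1.647, -16.980 + 1.740] = [-18.627, -15.240]. RSS = √0.447199 = 0.669.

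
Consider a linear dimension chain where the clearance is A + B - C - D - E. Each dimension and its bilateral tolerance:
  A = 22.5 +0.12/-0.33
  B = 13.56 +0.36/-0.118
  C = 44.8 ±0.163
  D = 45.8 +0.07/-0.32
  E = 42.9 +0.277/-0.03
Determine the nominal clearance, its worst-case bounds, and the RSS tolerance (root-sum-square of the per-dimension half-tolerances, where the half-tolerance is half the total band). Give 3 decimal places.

nominal=-97.440 wc=[-98.398,-96.447] rss=0.443

Stack each dimension's contribution:
  +A: nom +22.500 → Σnom=22.500; wc +0.120/-0.330 → slack +0.120/-0.330; half-tol=0.225, Σhalf²=0.050625
  +B: nom +13.560 → Σnom=36.060; wc +0.360/-0.118 → slack +0.480/-0.448; half-tol=0.239, Σhalf²=0.107746
  -C: nom -44.800 → Σnom=-8.740; wc +0.163/-0.163 → slack +0.643/-0.611; half-tol=0.163, Σhalf²=0.134315
  -D: nom -45.800 → Σnom=-54.540; wc +0.320/-0.070 → slack +0.963/-0.681; half-tol=0.195, Σhalf²=0.172340
  -E: nom -42.900 → Σnom=-97.440; wc +0.030/-0.277 → slack +0.993/-0.958; half-tol=0.154, Σhalf²=0.195902
Nominal = -97.440. Worst-case = [-97.440 - 0.958, -97.440 + 0.993] = [-98.398, -96.447]. RSS = √0.195902 = 0.443.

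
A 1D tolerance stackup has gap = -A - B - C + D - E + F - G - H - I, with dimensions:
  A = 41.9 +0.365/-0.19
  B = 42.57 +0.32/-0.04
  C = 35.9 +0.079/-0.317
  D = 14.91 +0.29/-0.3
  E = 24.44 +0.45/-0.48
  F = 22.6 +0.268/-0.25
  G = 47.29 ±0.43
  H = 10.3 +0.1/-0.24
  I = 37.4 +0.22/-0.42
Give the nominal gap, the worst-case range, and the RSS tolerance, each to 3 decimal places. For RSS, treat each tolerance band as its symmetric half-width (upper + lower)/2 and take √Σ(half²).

Stack each dimension's contribution:
  -A: nom -41.900 → Σnom=-41.900; wc +0.190/-0.365 → slack +0.190/-0.365; half-tol=0.277, Σhalf²=0.077006
  -B: nom -42.570 → Σnom=-84.470; wc +0.040/-0.320 → slack +0.230/-0.685; half-tol=0.180, Σhalf²=0.109406
  -C: nom -35.900 → Σnom=-120.370; wc +0.317/-0.079 → slack +0.547/-0.764; half-tol=0.198, Σhalf²=0.148610
  +D: nom +14.910 → Σnom=-105.460; wc +0.290/-0.300 → slack +0.837/-1.064; half-tol=0.295, Σhalf²=0.235635
  -E: nom -24.440 → Σnom=-129.900; wc +0.480/-0.450 → slack +1.317/-1.514; half-tol=0.465, Σhalf²=0.451860
  +F: nom +22.600 → Σnom=-107.300; wc +0.268/-0.250 → slack +1.585/-1.764; half-tol=0.259, Σhalf²=0.518941
  -G: nom -47.290 → Σnom=-154.590; wc +0.430/-0.430 → slack +2.015/-2.194; half-tol=0.430, Σhalf²=0.703841
  -H: nom -10.300 → Σnom=-164.890; wc +0.240/-0.100 → slack +2.255/-2.294; half-tol=0.170, Σhalf²=0.732741
  -I: nom -37.400 → Σnom=-202.290; wc +0.420/-0.220 → slack +2.675/-2.514; half-tol=0.320, Σhalf²=0.835141
Nominal = -202.290. Worst-case = [-202.290 - 2.514, -202.290 + 2.675] = [-204.804, -199.615]. RSS = √0.835141 = 0.914.

nominal=-202.290 wc=[-204.804,-199.615] rss=0.914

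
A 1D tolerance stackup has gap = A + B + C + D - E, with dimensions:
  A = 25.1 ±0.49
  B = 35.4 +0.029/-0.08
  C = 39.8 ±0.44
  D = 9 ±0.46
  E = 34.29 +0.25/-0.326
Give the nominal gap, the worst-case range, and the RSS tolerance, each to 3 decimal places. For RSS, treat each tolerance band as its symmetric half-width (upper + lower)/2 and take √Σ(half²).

nominal=75.010 wc=[73.290,76.755] rss=0.855

Stack each dimension's contribution:
  +A: nom +25.100 → Σnom=25.100; wc +0.490/-0.490 → slack +0.490/-0.490; half-tol=0.490, Σhalf²=0.240100
  +B: nom +35.400 → Σnom=60.500; wc +0.029/-0.080 → slack +0.519/-0.570; half-tol=0.054, Σhalf²=0.243070
  +C: nom +39.800 → Σnom=100.300; wc +0.440/-0.440 → slack +0.959/-1.010; half-tol=0.440, Σhalf²=0.436670
  +D: nom +9.000 → Σnom=109.300; wc +0.460/-0.460 → slack +1.419/-1.470; half-tol=0.460, Σhalf²=0.648270
  -E: nom -34.290 → Σnom=75.010; wc +0.326/-0.250 → slack +1.745/-1.720; half-tol=0.288, Σhalf²=0.731214
Nominal = 75.010. Worst-case = [75.010 - 1.720, 75.010 + 1.745] = [73.290, 76.755]. RSS = √0.731214 = 0.855.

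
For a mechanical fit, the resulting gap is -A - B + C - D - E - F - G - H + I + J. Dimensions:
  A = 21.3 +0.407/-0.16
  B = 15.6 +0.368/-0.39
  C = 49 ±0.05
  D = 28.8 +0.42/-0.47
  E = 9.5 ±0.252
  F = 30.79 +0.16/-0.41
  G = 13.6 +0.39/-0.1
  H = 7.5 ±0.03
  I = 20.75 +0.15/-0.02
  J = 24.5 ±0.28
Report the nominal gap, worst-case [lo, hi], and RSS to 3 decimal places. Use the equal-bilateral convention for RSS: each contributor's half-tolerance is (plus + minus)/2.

nominal=-32.840 wc=[-35.217,-30.548] rss=0.846

Stack each dimension's contribution:
  -A: nom -21.300 → Σnom=-21.300; wc +0.160/-0.407 → slack +0.160/-0.407; half-tol=0.283, Σhalf²=0.080372
  -B: nom -15.600 → Σnom=-36.900; wc +0.390/-0.368 → slack +0.550/-0.775; half-tol=0.379, Σhalf²=0.224013
  +C: nom +49.000 → Σnom=12.100; wc +0.050/-0.050 → slack +0.600/-0.825; half-tol=0.050, Σhalf²=0.226513
  -D: nom -28.800 → Σnom=-16.700; wc +0.470/-0.420 → slack +1.070/-1.245; half-tol=0.445, Σhalf²=0.424538
  -E: nom -9.500 → Σnom=-26.200; wc +0.252/-0.252 → slack +1.322/-1.497; half-tol=0.252, Σhalf²=0.488042
  -F: nom -30.790 → Σnom=-56.990; wc +0.410/-0.160 → slack +1.732/-1.657; half-tol=0.285, Σhalf²=0.569267
  -G: nom -13.600 → Σnom=-70.590; wc +0.100/-0.390 → slack +1.832/-2.047; half-tol=0.245, Σhalf²=0.629292
  -H: nom -7.500 → Σnom=-78.090; wc +0.030/-0.030 → slack +1.862/-2.077; half-tol=0.030, Σhalf²=0.630192
  +I: nom +20.750 → Σnom=-57.340; wc +0.150/-0.020 → slack +2.012/-2.097; half-tol=0.085, Σhalf²=0.637417
  +J: nom +24.500 → Σnom=-32.840; wc +0.280/-0.280 → slack +2.292/-2.377; half-tol=0.280, Σhalf²=0.715817
Nominal = -32.840. Worst-case = [-32.840 - 2.377, -32.840 + 2.292] = [-35.217, -30.548]. RSS = √0.715817 = 0.846.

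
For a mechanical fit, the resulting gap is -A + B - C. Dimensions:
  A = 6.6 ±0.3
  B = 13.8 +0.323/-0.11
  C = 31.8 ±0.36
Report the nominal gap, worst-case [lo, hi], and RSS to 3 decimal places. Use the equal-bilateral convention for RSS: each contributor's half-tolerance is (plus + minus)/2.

Stack each dimension's contribution:
  -A: nom -6.600 → Σnom=-6.600; wc +0.300/-0.300 → slack +0.300/-0.300; half-tol=0.300, Σhalf²=0.090000
  +B: nom +13.800 → Σnom=7.200; wc +0.323/-0.110 → slack +0.623/-0.410; half-tol=0.216, Σhalf²=0.136872
  -C: nom -31.800 → Σnom=-24.600; wc +0.360/-0.360 → slack +0.983/-0.770; half-tol=0.360, Σhalf²=0.266472
Nominal = -24.600. Worst-case = [-24.600 - 0.770, -24.600 + 0.983] = [-25.370, -23.617]. RSS = √0.266472 = 0.516.

nominal=-24.600 wc=[-25.370,-23.617] rss=0.516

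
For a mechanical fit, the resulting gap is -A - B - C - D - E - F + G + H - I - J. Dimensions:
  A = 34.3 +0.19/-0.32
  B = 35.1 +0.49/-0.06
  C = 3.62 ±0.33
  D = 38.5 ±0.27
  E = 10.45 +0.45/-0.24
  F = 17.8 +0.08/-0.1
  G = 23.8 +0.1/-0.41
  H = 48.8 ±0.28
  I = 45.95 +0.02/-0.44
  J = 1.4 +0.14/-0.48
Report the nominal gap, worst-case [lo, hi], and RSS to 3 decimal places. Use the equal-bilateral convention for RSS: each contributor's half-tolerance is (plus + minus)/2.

Stack each dimension's contribution:
  -A: nom -34.300 → Σnom=-34.300; wc +0.320/-0.190 → slack +0.320/-0.190; half-tol=0.255, Σhalf²=0.065025
  -B: nom -35.100 → Σnom=-69.400; wc +0.060/-0.490 → slack +0.380/-0.680; half-tol=0.275, Σhalf²=0.140650
  -C: nom -3.620 → Σnom=-73.020; wc +0.330/-0.330 → slack +0.710/-1.010; half-tol=0.330, Σhalf²=0.249550
  -D: nom -38.500 → Σnom=-111.520; wc +0.270/-0.270 → slack +0.980/-1.280; half-tol=0.270, Σhalf²=0.322450
  -E: nom -10.450 → Σnom=-121.970; wc +0.240/-0.450 → slack +1.220/-1.730; half-tol=0.345, Σhalf²=0.441475
  -F: nom -17.800 → Σnom=-139.770; wc +0.100/-0.080 → slack +1.320/-1.810; half-tol=0.090, Σhalf²=0.449575
  +G: nom +23.800 → Σnom=-115.970; wc +0.100/-0.410 → slack +1.420/-2.220; half-tol=0.255, Σhalf²=0.514600
  +H: nom +48.800 → Σnom=-67.170; wc +0.280/-0.280 → slack +1.700/-2.500; half-tol=0.280, Σhalf²=0.593000
  -I: nom -45.950 → Σnom=-113.120; wc +0.440/-0.020 → slack +2.140/-2.520; half-tol=0.230, Σhalf²=0.645900
  -J: nom -1.400 → Σnom=-114.520; wc +0.480/-0.140 → slack +2.620/-2.660; half-tol=0.310, Σhalf²=0.742000
Nominal = -114.520. Worst-case = [-114.520 - 2.660, -114.520 + 2.620] = [-117.180, -111.900]. RSS = √0.742000 = 0.861.

nominal=-114.520 wc=[-117.180,-111.900] rss=0.861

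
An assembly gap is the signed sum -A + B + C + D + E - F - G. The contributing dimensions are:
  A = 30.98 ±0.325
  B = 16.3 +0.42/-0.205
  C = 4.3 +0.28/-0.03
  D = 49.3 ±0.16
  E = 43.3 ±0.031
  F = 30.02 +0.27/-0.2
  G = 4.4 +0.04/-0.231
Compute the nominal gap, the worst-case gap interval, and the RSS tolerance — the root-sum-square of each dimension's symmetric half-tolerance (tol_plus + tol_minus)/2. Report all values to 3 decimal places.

nominal=47.800 wc=[46.739,49.447] rss=0.572

Stack each dimension's contribution:
  -A: nom -30.980 → Σnom=-30.980; wc +0.325/-0.325 → slack +0.325/-0.325; half-tol=0.325, Σhalf²=0.105625
  +B: nom +16.300 → Σnom=-14.680; wc +0.420/-0.205 → slack +0.745/-0.530; half-tol=0.312, Σhalf²=0.203281
  +C: nom +4.300 → Σnom=-10.380; wc +0.280/-0.030 → slack +1.025/-0.560; half-tol=0.155, Σhalf²=0.227306
  +D: nom +49.300 → Σnom=38.920; wc +0.160/-0.160 → slack +1.185/-0.720; half-tol=0.160, Σhalf²=0.252906
  +E: nom +43.300 → Σnom=82.220; wc +0.031/-0.031 → slack +1.216/-0.751; half-tol=0.031, Σhalf²=0.253867
  -F: nom -30.020 → Σnom=52.200; wc +0.200/-0.270 → slack +1.416/-1.021; half-tol=0.235, Σhalf²=0.309092
  -G: nom -4.400 → Σnom=47.800; wc +0.231/-0.040 → slack +1.647/-1.061; half-tol=0.136, Σhalf²=0.327453
Nominal = 47.800. Worst-case = [47.800 - 1.061, 47.800 + 1.647] = [46.739, 49.447]. RSS = √0.327453 = 0.572.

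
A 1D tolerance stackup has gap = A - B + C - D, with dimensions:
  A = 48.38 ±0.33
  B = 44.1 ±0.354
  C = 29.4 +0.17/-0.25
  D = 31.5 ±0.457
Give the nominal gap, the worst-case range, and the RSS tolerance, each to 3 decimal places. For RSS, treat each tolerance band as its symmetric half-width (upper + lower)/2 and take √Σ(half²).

Stack each dimension's contribution:
  +A: nom +48.380 → Σnom=48.380; wc +0.330/-0.330 → slack +0.330/-0.330; half-tol=0.330, Σhalf²=0.108900
  -B: nom -44.100 → Σnom=4.280; wc +0.354/-0.354 → slack +0.684/-0.684; half-tol=0.354, Σhalf²=0.234216
  +C: nom +29.400 → Σnom=33.680; wc +0.170/-0.250 → slack +0.854/-0.934; half-tol=0.210, Σhalf²=0.278316
  -D: nom -31.500 → Σnom=2.180; wc +0.457/-0.457 → slack +1.311/-1.391; half-tol=0.457, Σhalf²=0.487165
Nominal = 2.180. Worst-case = [2.180 - 1.391, 2.180 + 1.311] = [0.789, 3.491]. RSS = √0.487165 = 0.698.

nominal=2.180 wc=[0.789,3.491] rss=0.698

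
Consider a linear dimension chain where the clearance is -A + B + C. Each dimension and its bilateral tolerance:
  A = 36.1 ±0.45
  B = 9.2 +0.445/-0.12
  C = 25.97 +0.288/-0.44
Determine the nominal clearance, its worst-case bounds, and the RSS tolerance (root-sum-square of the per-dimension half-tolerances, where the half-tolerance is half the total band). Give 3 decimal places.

nominal=-0.930 wc=[-1.940,0.253] rss=0.644

Stack each dimension's contribution:
  -A: nom -36.100 → Σnom=-36.100; wc +0.450/-0.450 → slack +0.450/-0.450; half-tol=0.450, Σhalf²=0.202500
  +B: nom +9.200 → Σnom=-26.900; wc +0.445/-0.120 → slack +0.895/-0.570; half-tol=0.282, Σhalf²=0.282306
  +C: nom +25.970 → Σnom=-0.930; wc +0.288/-0.440 → slack +1.183/-1.010; half-tol=0.364, Σhalf²=0.414802
Nominal = -0.930. Worst-case = [-0.930 - 1.010, -0.930 + 1.183] = [-1.940, 0.253]. RSS = √0.414802 = 0.644.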